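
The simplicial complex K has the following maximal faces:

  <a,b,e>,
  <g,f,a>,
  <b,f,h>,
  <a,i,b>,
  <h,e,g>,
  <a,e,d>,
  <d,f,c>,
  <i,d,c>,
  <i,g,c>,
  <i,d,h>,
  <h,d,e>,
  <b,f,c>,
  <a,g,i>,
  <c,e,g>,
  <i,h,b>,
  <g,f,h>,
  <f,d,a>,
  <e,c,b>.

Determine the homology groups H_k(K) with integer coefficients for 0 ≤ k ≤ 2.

Order the vertices as a < b < c < d < e < f < g < h < i. Listing each simplex with vertices in this order, K has dimension 2 with simplices:

  0-simplices (9): a, b, c, d, e, f, g, h, i
  1-simplices (27): ab, ad, ae, af, ag, ai, bc, be, bf, bh, bi, cd, ce, cf, cg, ci, de, df, dh, di, eg, eh, fg, fh, gh, gi, hi
  2-simplices (18): abe, abi, ade, adf, afg, agi, bce, bcf, bfh, bhi, cdf, cdi, ceg, cgi, deh, dhi, egh, fgh

giving chain groups C_0 ≅ Z^9, C_1 ≅ Z^27, C_2 ≅ Z^18.

The boundary map ∂_1: C_1 → C_0 maps an edge to its endpoints' difference, ∂[p,q] = q − p. For instance
  ∂cd = d − c.
The resulting 9×27 matrix has rank 8, and its Smith normal form has invariant factors (1,1,1,1,1,1,1,1).

Boundary ∂_2: C_2 → C_1 acts by ∂[p,q,r] = [q,r] − [p,r] + [p,q]. For instance
  ∂egh = gh − eh + eg,
  ∂dhi = hi − di + dh.
The 27×18 boundary matrix has rank 17 and Smith normal form diag(1,1,1,1,1,1,1,1,1,1,1,1,1,1,1,1,1).

Reading off H_k = ker ∂_k / im ∂_{k+1}:

  H_0: rank C_0 − rank ∂_1 = 9 − 8 = 1, and the invariant factors of ∂_1 are all 1, so H_0 ≅ Z.
  H_1: rank ker ∂_1 − rank ∂_2 = (27 − 8) − 17 = 2, and the invariant factors of ∂_2 are all 1, so H_1 ≅ Z^2.
  H_2: rank ker ∂_2 − rank ∂_3 = (18 − 17) − 0 = 1, and there is no ∂_3, so H_2 ≅ Z.

As a check, the Euler characteristic is 9 − 27 + 18 = 0, which agrees with 1 − 2 + 1 = 0.

H_0 = Z,  H_1 = Z^2,  H_2 = Z.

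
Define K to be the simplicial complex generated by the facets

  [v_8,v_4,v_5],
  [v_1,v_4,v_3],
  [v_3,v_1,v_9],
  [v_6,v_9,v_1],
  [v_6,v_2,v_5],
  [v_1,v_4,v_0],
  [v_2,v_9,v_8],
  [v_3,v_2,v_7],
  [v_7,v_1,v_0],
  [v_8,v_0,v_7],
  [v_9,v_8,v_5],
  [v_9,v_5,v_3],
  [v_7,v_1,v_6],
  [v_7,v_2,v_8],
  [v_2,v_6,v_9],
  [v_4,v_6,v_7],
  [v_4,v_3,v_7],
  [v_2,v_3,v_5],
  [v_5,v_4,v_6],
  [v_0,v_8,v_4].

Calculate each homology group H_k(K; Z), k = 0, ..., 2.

Take the total order v_0 < v_1 < v_2 < v_3 < v_4 < v_5 < v_6 < v_7 < v_8 < v_9 on the vertex set. Then K (dimension 2) consists of the simplices:

  0-simplices (10): [v_0], [v_1], [v_2], [v_3], [v_4], [v_5], [v_6], [v_7], [v_8], [v_9]
  1-simplices (30): (30 of them)
  2-simplices (20): (20 of them)

Hence C_0 ≅ Z^10, C_1 ≅ Z^30, C_2 ≅ Z^20.

∂_1: C_1 → C_0 sends each edge [p,q] (with p < q) to q − p.
The resulting 10×30 matrix has rank 9, and its Smith normal form has invariant factors (1,1,1,1,1,1,1,1,1).

Boundary ∂_2: C_2 → C_1 acts by ∂[p,q,r] = [q,r] − [p,r] + [p,q]. For instance
  ∂[v_1,v_3,v_4] = [v_3,v_4] − [v_1,v_4] + [v_1,v_3],
  ∂[v_4,v_5,v_6] = [v_5,v_6] − [v_4,v_6] + [v_4,v_5].
As a 30×20 matrix over Z this has rank 20, with invariant factors (1,1,1,1,1,1,1,1,1,1,1,1,1,1,1,1,1,1,1,2).

Reading off H_k = ker ∂_k / im ∂_{k+1}:

  H_0: rank C_0 − rank ∂_1 = 10 − 9 = 1, and the invariant factors of ∂_1 are all 1, so H_0 ≅ Z.
  H_1: rank ker ∂_1 − rank ∂_2 = (30 − 9) − 20 = 1, and ∂_2 has invariant factor 2 > 1, so H_1 ≅ Z ⊕ Z/2Z.
  H_2: rank ker ∂_2 − rank ∂_3 = (20 − 20) − 0 = 0, and there is no ∂_3, so H_2 ≅ 0.

H_0 ≅ Z,  H_1 ≅ Z ⊕ Z/2Z,  H_2 = 0.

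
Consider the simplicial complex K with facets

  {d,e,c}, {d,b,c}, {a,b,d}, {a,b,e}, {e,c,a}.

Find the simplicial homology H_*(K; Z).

Take the total order a < b < c < d < e on the vertex set. Then K (dimension 2) consists of the simplices:

  0-simplices (5): a, b, c, d, e
  1-simplices (10): ab, ac, ad, ae, bc, bd, be, cd, ce, de
  2-simplices (5): abd, abe, ace, bcd, cde

giving chain groups C_0 ≅ Z^5, C_1 ≅ Z^10, C_2 ≅ Z^5.

The boundary map ∂_1: C_1 → C_0 maps an edge to its endpoints' difference, ∂[p,q] = q − p.
The 5×10 boundary matrix has rank 4 and Smith normal form diag(1,1,1,1).

Boundary ∂_2: C_2 → C_1 maps a triangle to the signed sum of its edges. For instance
  ∂abd = bd − ad + ab,
  ∂bcd = cd − bd + bc.
As a 10×5 matrix over Z this has rank 5, with invariant factors (1,1,1,1,1).

Now H_k = ker ∂_k / im ∂_{k+1}, so:

  H_0: rank C_0 − rank ∂_1 = 5 − 4 = 1, and the invariant factors of ∂_1 are all 1, so H_0 ≅ Z.
  H_1: rank ker ∂_1 − rank ∂_2 = (10 − 4) − 5 = 1, and the invariant factors of ∂_2 are all 1, so H_1 ≅ Z.
  H_2: rank ker ∂_2 − rank ∂_3 = (5 − 5) − 0 = 0, and there is no ∂_3, so H_2 ≅ 0.

H_0 = Z,  H_1 = Z,  H_2 = 0.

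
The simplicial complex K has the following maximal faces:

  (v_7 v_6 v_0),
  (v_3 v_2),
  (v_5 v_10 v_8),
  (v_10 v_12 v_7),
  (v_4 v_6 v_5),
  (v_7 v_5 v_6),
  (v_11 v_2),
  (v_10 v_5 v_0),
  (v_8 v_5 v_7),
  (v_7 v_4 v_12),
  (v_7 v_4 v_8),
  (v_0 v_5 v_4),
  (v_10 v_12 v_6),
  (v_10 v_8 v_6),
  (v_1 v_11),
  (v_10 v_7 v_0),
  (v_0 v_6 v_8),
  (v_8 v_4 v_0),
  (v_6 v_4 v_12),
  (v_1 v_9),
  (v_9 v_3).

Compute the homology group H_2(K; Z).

H_2 = Z.

K has 13 vertices, 29 edges, 16 triangles.
rank ∂_2 = 15, rank ∂_3 = 0 ⇒ b_2 = 16 − 15 − 0 = 1. So H_2 ≅ Z.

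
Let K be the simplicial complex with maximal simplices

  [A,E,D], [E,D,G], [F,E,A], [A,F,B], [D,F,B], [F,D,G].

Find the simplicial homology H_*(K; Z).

Take the total order A < B < D < E < F < G on the vertex set. Then K (dimension 2) consists of the simplices:

  0-simplices (6): A, B, D, E, F, G
  1-simplices (12): AB, AD, AE, AF, BD, BF, DE, DF, DG, EF, EG, FG
  2-simplices (6): ABF, ADE, AEF, BDF, DEG, DFG

Hence C_0 ≅ Z^6, C_1 ≅ Z^12, C_2 ≅ Z^6.

Boundary ∂_1: C_1 → C_0 is given by ∂[p,q] = [q] − [p].
As a 6×12 matrix over Z this has rank 5, with invariant factors (1,1,1,1,1).

Boundary ∂_2: C_2 → C_1 sends each 2-simplex [p,q,r] to [q,r] − [p,r] + [p,q]. For instance
  ∂AEF = EF − AF + AE,
  ∂ABF = BF − AF + AB.
As a 12×6 matrix over Z this has rank 6, with invariant factors (1,1,1,1,1,1).

From H_k ≅ ker(∂_k) / im(∂_{k+1}) we obtain:

  H_0: rank C_0 − rank ∂_1 = 6 − 5 = 1, and the invariant factors of ∂_1 are all 1, so H_0 = Z.
  H_1: rank ker ∂_1 − rank ∂_2 = (12 − 5) − 6 = 1, and the invariant factors of ∂_2 are all 1, so H_1 = Z.
  H_2: rank ker ∂_2 − rank ∂_3 = (6 − 6) − 0 = 0, and there is no ∂_3, so H_2 = 0.

H_0 ≅ Z,  H_1 ≅ Z,  H_2 = 0.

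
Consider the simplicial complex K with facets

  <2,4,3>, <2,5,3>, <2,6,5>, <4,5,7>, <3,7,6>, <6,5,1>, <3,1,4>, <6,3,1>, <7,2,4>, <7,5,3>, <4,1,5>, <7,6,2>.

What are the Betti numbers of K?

b_0 = 1, b_1 = 0, b_2 = 0.

Fix the vertex order 1 < 2 < 3 < 4 < 5 < 6 < 7 and write every simplex with vertices in increasing order. Then dim K = 2 and the simplices of K are:

  0-simplices (7): [1], [2], [3], [4], [5], [6], [7]
  1-simplices (18): [1,3], [1,4], [1,5], [1,6], [2,3], [2,4], [2,5], [2,6], [2,7], [3,4], [3,5], [3,6], [3,7], [4,5], [4,7], [5,6], [5,7], [6,7]
  2-simplices (12): [1,3,4], [1,3,6], [1,4,5], [1,5,6], [2,3,4], [2,3,5], [2,4,7], [2,5,6], [2,6,7], [3,5,7], [3,6,7], [4,5,7]

giving chain groups C_0 ≅ Z^7, C_1 ≅ Z^18, C_2 ≅ Z^12.

The boundary map ∂_1: C_1 → C_0 maps an edge to its endpoints' difference, ∂[p,q] = q − p. For instance
  ∂[2,5] = [5] − [2].
As a 7×18 matrix over Z this has rank 6, with invariant factors (1,1,1,1,1,1).

The boundary map ∂_2: C_2 → C_1 acts by ∂[p,q,r] = [q,r] − [p,r] + [p,q]. For instance
  ∂[3,5,7] = [5,7] − [3,7] + [3,5],
  ∂[2,3,5] = [3,5] − [2,5] + [2,3].
This gives a 18×12 integer matrix of rank 12; reducing to Smith normal form yields diagonal entries (1,1,1,1,1,1,1,1,1,1,1,2).

Computing H_k = (kernel of ∂_k) / (image of ∂_{k+1}):

  H_0: rank C_0 − rank ∂_1 = 7 − 6 = 1, and the invariant factors of ∂_1 are all 1, so H_0 ≅ Z.
  H_1: rank ker ∂_1 − rank ∂_2 = (18 − 6) − 12 = 0, and ∂_2 has invariant factor 2 > 1, so H_1 ≅ Z/2Z.
  H_2: rank ker ∂_2 − rank ∂_3 = (12 − 12) − 0 = 0, and there is no ∂_3, so H_2 ≅ 0.

(K is a triangulation of the real projective plane RP^2.)

Hence the Betti numbers are b_0 = 1, b_1 = 0, b_2 = 0.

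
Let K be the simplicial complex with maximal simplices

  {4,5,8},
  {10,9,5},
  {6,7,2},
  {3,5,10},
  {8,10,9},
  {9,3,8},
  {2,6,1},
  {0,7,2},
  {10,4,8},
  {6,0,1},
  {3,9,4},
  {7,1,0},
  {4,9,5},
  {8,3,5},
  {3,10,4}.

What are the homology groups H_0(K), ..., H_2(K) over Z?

Fix the vertex order 0 < 1 < 2 < 3 < 4 < 5 < 6 < 7 < 8 < 9 < 10 and write every simplex with vertices in increasing order. Then dim K = 2 and the simplices of K are:

  0-simplices (11): [0], [1], [2], [3], [4], [5], [6], [7], [8], [9], [10]
  1-simplices (25): (25 of them)
  2-simplices (15): [0,1,6], [0,1,7], [0,2,7], [1,2,6], [2,6,7], [3,4,9], [3,4,10], [3,5,8], [3,5,10], [3,8,9], [4,5,8], [4,5,9], [4,8,10], [5,9,10], [8,9,10]

Hence C_0 ≅ Z^11, C_1 ≅ Z^25, C_2 ≅ Z^15.

The boundary map ∂_1: C_1 → C_0 maps an edge to its endpoints' difference, ∂[p,q] = q − p. For instance
  ∂[0,2] = [2] − [0].
As a 11×25 matrix over Z this has rank 9, with invariant factors (1,1,1,1,1,1,1,1,1).

Boundary ∂_2: C_2 → C_1 maps a triangle to the signed sum of its edges. For instance
  ∂[8,9,10] = [9,10] − [8,10] + [8,9],
  ∂[4,5,9] = [5,9] − [4,9] + [4,5].
As a 25×15 matrix over Z this has rank 15, with invariant factors (1,1,1,1,1,1,1,1,1,1,1,1,1,1,2).

From H_k ≅ ker(∂_k) / im(∂_{k+1}) we obtain:

  H_0: rank C_0 − rank ∂_1 = 11 − 9 = 2, and the invariant factors of ∂_1 are all 1, so H_0 = Z^2.
  H_1: rank ker ∂_1 − rank ∂_2 = (25 − 9) − 15 = 1, and ∂_2 has invariant factor 2 > 1, so H_1 = Z ⊕ Z/2Z.
  H_2: rank ker ∂_2 − rank ∂_3 = (15 − 15) − 0 = 0, and there is no ∂_3, so H_2 = 0.

H_0 ≅ Z^2,  H_1 ≅ Z ⊕ Z/2Z,  H_2 = 0.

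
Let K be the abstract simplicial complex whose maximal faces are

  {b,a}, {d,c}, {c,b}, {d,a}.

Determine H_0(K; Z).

Fix the vertex order a < b < c < d and write every simplex with vertices in increasing order. Then dim K = 1 and the simplices of K are:

  0-simplices (4): a, b, c, d
  1-simplices (4): ab, ad, bc, cd

giving chain groups C_0 ≅ Z^4, C_1 ≅ Z^4.

∂_1: C_1 → C_0 maps an edge to its endpoints' difference, ∂[p,q] = q − p. For instance
  ∂ad = d − a.
The resulting 4×4 matrix has rank 3, and its Smith normal form has invariant factors (1,1,1).

From H_k ≅ ker(∂_k) / im(∂_{k+1}) we obtain:

  H_0: rank C_0 − rank ∂_1 = 4 − 3 = 1, and the invariant factors of ∂_1 are all 1, so H_0 ≅ Z.

H_0 = Z.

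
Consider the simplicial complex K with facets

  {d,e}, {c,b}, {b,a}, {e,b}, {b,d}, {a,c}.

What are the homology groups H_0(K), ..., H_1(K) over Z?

K has 5 vertices, 6 edges.
rank ∂_0 = 0, rank ∂_1 = 4 ⇒ b_0 = 5 − 0 − 4 = 1; all invariant factors of ∂_1 are 1 so no torsion. So H_0 ≅ Z.
rank ∂_1 = 4, rank ∂_2 = 0 ⇒ b_1 = 6 − 4 − 0 = 2. So H_1 ≅ Z^2.

H_0 = Z,  H_1 = Z^2.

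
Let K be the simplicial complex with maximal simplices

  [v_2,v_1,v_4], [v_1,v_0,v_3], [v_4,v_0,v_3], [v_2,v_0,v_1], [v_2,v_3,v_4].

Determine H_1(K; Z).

H_1 ≅ Z.

Take the total order v_0 < v_1 < v_2 < v_3 < v_4 on the vertex set. Then K (dimension 2) consists of the simplices:

  0-simplices (5): [v_0], [v_1], [v_2], [v_3], [v_4]
  1-simplices (10): [v_0,v_1], [v_0,v_2], [v_0,v_3], [v_0,v_4], [v_1,v_2], [v_1,v_3], [v_1,v_4], [v_2,v_3], [v_2,v_4], [v_3,v_4]
  2-simplices (5): [v_0,v_1,v_2], [v_0,v_1,v_3], [v_0,v_3,v_4], [v_1,v_2,v_4], [v_2,v_3,v_4]

so the chain groups are C_0 ≅ Z^5, C_1 ≅ Z^10, C_2 ≅ Z^5.

Boundary ∂_1: C_1 → C_0 maps an edge to its endpoints' difference, ∂[p,q] = q − p.
This gives a 5×10 integer matrix of rank 4; reducing to Smith normal form yields diagonal entries (1,1,1,1).

The boundary map ∂_2: C_2 → C_1 maps a triangle to the signed sum of its edges. For instance
  ∂[v_0,v_1,v_2] = [v_1,v_2] − [v_0,v_2] + [v_0,v_1],
  ∂[v_0,v_3,v_4] = [v_3,v_4] − [v_0,v_4] + [v_0,v_3].
The resulting 10×5 matrix has rank 5, and its Smith normal form has invariant factors (1,1,1,1,1).

From H_k ≅ ker(∂_k) / im(∂_{k+1}) we obtain:

  H_1: rank ker ∂_1 − rank ∂_2 = (10 − 4) − 5 = 1, and the invariant factors of ∂_2 are all 1, so H_1 = Z.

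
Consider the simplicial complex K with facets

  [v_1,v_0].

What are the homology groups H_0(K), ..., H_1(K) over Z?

Order the vertices as v_0 < v_1. Listing each simplex with vertices in this order, K has dimension 1 with simplices:

  0-simplices (2): [v_0], [v_1]
  1-simplices (1): [v_0,v_1]

so the chain groups are C_0 ≅ Z^2, C_1 ≅ Z^1.

Boundary ∂_1: C_1 → C_0 is given by ∂[p,q] = [q] − [p].
As a 2×1 matrix over Z this has rank 1, with invariant factors (1).

Computing H_k = (kernel of ∂_k) / (image of ∂_{k+1}):

  H_0: rank C_0 − rank ∂_1 = 2 − 1 = 1, and the invariant factors of ∂_1 are all 1, so H_0 ≅ Z.
  H_1: rank ker ∂_1 − rank ∂_2 = (1 − 1) − 0 = 0, and there is no ∂_2, so H_1 ≅ 0.

As a check, the Euler characteristic is 2 − 1 = 1, which agrees with 1 − 0 = 1.

H_0 ≅ Z,  H_1 = 0.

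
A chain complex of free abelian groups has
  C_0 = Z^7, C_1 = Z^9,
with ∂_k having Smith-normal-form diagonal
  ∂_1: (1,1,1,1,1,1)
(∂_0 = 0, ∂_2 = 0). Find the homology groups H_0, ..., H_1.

H_0: b_0 = 7 − 0 − 6 = 1; torsion from ∂_1 factors > 1: none. So H_0 ≅ Z.
H_1: b_1 = 9 − 6 − 0 = 3; torsion from ∂_2 factors > 1: none. So H_1 ≅ Z^3.

H_0 ≅ Z,  H_1 ≅ Z^3.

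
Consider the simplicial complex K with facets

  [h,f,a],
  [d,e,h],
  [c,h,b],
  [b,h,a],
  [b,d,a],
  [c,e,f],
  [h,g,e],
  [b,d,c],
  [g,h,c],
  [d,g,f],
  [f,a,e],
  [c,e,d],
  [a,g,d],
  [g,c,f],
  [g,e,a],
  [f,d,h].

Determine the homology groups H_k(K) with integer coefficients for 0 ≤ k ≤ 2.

H_0 ≅ Z,  H_1 ≅ Z^2,  H_2 ≅ Z.

K has 8 vertices, 24 edges, 16 triangles.
rank ∂_0 = 0, rank ∂_1 = 7 ⇒ b_0 = 8 − 0 − 7 = 1; all invariant factors of ∂_1 are 1 so no torsion. So H_0 ≅ Z.
rank ∂_1 = 7, rank ∂_2 = 15 ⇒ b_1 = 24 − 7 − 15 = 2; all invariant factors of ∂_2 are 1 so no torsion. So H_1 ≅ Z^2.
rank ∂_2 = 15, rank ∂_3 = 0 ⇒ b_2 = 16 − 15 − 0 = 1. So H_2 ≅ Z.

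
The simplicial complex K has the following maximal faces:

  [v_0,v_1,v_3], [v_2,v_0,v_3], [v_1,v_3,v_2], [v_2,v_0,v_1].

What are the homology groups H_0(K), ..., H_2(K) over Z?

H_0 = Z,  H_1 = 0,  H_2 = Z.

Fix the vertex order v_0 < v_1 < v_2 < v_3 and write every simplex with vertices in increasing order. Then dim K = 2 and the simplices of K are:

  0-simplices (4): [v_0], [v_1], [v_2], [v_3]
  1-simplices (6): [v_0,v_1], [v_0,v_2], [v_0,v_3], [v_1,v_2], [v_1,v_3], [v_2,v_3]
  2-simplices (4): [v_0,v_1,v_2], [v_0,v_1,v_3], [v_0,v_2,v_3], [v_1,v_2,v_3]

so the chain groups are C_0 ≅ Z^4, C_1 ≅ Z^6, C_2 ≅ Z^4.

∂_1: C_1 → C_0 maps an edge to its endpoints' difference, ∂[p,q] = q − p. For instance
  ∂[v_0,v_1] = [v_1] − [v_0].
The resulting 4×6 matrix has rank 3, and its Smith normal form has invariant factors (1,1,1).

∂_2: C_2 → C_1 maps a triangle to the signed sum of its edges. For instance
  ∂[v_0,v_1,v_3] = [v_1,v_3] − [v_0,v_3] + [v_0,v_1],
  ∂[v_1,v_2,v_3] = [v_2,v_3] − [v_1,v_3] + [v_1,v_2].
The 6×4 boundary matrix has rank 3 and Smith normal form diag(1,1,1).

Reading off H_k = ker ∂_k / im ∂_{k+1}:

  H_0: rank C_0 − rank ∂_1 = 4 − 3 = 1, and the invariant factors of ∂_1 are all 1, so H_0 ≅ Z.
  H_1: rank ker ∂_1 − rank ∂_2 = (6 − 3) − 3 = 0, and the invariant factors of ∂_2 are all 1, so H_1 ≅ 0.
  H_2: rank ker ∂_2 − rank ∂_3 = (4 − 3) − 0 = 1, and there is no ∂_3, so H_2 ≅ Z.

(K is a triangulation of the 2-sphere S^2.)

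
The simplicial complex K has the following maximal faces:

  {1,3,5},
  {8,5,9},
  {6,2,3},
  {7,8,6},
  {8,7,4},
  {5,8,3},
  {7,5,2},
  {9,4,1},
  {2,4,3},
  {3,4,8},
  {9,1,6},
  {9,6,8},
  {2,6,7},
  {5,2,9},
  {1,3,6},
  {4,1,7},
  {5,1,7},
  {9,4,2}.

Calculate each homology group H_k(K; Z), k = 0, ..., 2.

H_0 = Z,  H_1 = Z^2,  H_2 = Z.

Take the total order 1 < 2 < 3 < 4 < 5 < 6 < 7 < 8 < 9 on the vertex set. Then K (dimension 2) consists of the simplices:

  0-simplices (9): [1], [2], [3], [4], [5], [6], [7], [8], [9]
  1-simplices (27): (27 of them)
  2-simplices (18): [1,3,5], [1,3,6], [1,4,7], [1,4,9], [1,5,7], [1,6,9], [2,3,4], [2,3,6], [2,4,9], [2,5,7], [2,5,9], [2,6,7], [3,4,8], [3,5,8], [4,7,8], [5,8,9], [6,7,8], [6,8,9]

giving chain groups C_0 ≅ Z^9, C_1 ≅ Z^27, C_2 ≅ Z^18.

Boundary ∂_1: C_1 → C_0 sends each edge [p,q] (with p < q) to q − p. For instance
  ∂[1,7] = [7] − [1].
The resulting 9×27 matrix has rank 8, and its Smith normal form has invariant factors (1,1,1,1,1,1,1,1).

The boundary map ∂_2: C_2 → C_1 maps a triangle to the signed sum of its edges. For instance
  ∂[1,5,7] = [5,7] − [1,7] + [1,5],
  ∂[4,7,8] = [7,8] − [4,8] + [4,7].
The 27×18 boundary matrix has rank 17 and Smith normal form diag(1,1,1,1,1,1,1,1,1,1,1,1,1,1,1,1,1).

Now H_k = ker ∂_k / im ∂_{k+1}, so:

  H_0: rank C_0 − rank ∂_1 = 9 − 8 = 1, and the invariant factors of ∂_1 are all 1, so H_0 = Z.
  H_1: rank ker ∂_1 − rank ∂_2 = (27 − 8) − 17 = 2, and the invariant factors of ∂_2 are all 1, so H_1 = Z^2.
  H_2: rank ker ∂_2 − rank ∂_3 = (18 − 17) − 0 = 1, and there is no ∂_3, so H_2 = Z.

As a check, the Euler characteristic is 9 − 27 + 18 = 0, which agrees with 1 − 2 + 1 = 0.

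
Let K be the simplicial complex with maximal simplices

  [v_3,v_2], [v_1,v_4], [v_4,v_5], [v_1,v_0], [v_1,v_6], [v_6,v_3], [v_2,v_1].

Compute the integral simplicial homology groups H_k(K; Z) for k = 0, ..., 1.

H_0 ≅ Z,  H_1 ≅ Z.

Take the total order v_0 < v_1 < v_2 < v_3 < v_4 < v_5 < v_6 on the vertex set. Then K (dimension 1) consists of the simplices:

  0-simplices (7): [v_0], [v_1], [v_2], [v_3], [v_4], [v_5], [v_6]
  1-simplices (7): [v_0,v_1], [v_1,v_2], [v_1,v_4], [v_1,v_6], [v_2,v_3], [v_3,v_6], [v_4,v_5]

so the chain groups are C_0 ≅ Z^7, C_1 ≅ Z^7.

Boundary ∂_1: C_1 → C_0 is given by ∂[p,q] = [q] − [p]. For instance
  ∂[v_3,v_6] = [v_6] − [v_3].
This gives a 7×7 integer matrix of rank 6; reducing to Smith normal form yields diagonal entries (1,1,1,1,1,1).

Now H_k = ker ∂_k / im ∂_{k+1}, so:

  H_0: rank C_0 − rank ∂_1 = 7 − 6 = 1, and the invariant factors of ∂_1 are all 1, so H_0 ≅ Z.
  H_1: rank ker ∂_1 − rank ∂_2 = (7 − 6) − 0 = 1, and there is no ∂_2, so H_1 ≅ Z.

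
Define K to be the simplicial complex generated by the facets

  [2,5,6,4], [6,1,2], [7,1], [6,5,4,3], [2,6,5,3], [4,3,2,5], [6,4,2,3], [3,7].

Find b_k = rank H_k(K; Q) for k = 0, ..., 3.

b_0 = 1, b_1 = 1, b_2 = 0, b_3 = 1.

We work with the vertex ordering 1 < 2 < 3 < 4 < 5 < 6 < 7. The simplices of K, each written with vertices in increasing order, are:

  0-simplices (7): [1], [2], [3], [4], [5], [6], [7]
  1-simplices (14): [1,2], [1,6], [1,7], [2,3], [2,4], [2,5], [2,6], [3,4], [3,5], [3,6], [3,7], [4,5], [4,6], [5,6]
  2-simplices (11): [1,2,6], [2,3,4], [2,3,5], [2,3,6], [2,4,5], [2,4,6], [2,5,6], [3,4,5], [3,4,6], [3,5,6], [4,5,6]
  3-simplices (5): [2,3,4,5], [2,3,4,6], [2,3,5,6], [2,4,5,6], [3,4,5,6]

so the chain groups are C_0 ≅ Z^7, C_1 ≅ Z^14, C_2 ≅ Z^11, C_3 ≅ Z^5.

∂_1: C_1 → C_0 sends each edge [p,q] (with p < q) to q − p. For instance
  ∂[2,5] = [5] − [2].
The resulting 7×14 matrix has rank 6, and its Smith normal form has invariant factors (1,1,1,1,1,1).

∂_2: C_2 → C_1 acts by ∂[p,q,r] = [q,r] − [p,r] + [p,q]. For instance
  ∂[2,3,5] = [3,5] − [2,5] + [2,3],
  ∂[3,4,6] = [4,6] − [3,6] + [3,4].
As a 14×11 matrix over Z this has rank 7, with invariant factors (1,1,1,1,1,1,1).

∂_3: C_3 → C_2 sends each 3-simplex σ to the alternating sum Σ_i (−1)^i (σ with its i-th vertex removed). For instance
  ∂[3,4,5,6] = [4,5,6] − [3,5,6] + [3,4,6] − [3,4,5],
  ∂[2,4,5,6] = [4,5,6] − [2,5,6] + [2,4,6] − [2,4,5].
The resulting 11×5 matrix has rank 4, and its Smith normal form has invariant factors (1,1,1,1).

Computing H_k = (kernel of ∂_k) / (image of ∂_{k+1}):

  H_0: rank C_0 − rank ∂_1 = 7 − 6 = 1, and the invariant factors of ∂_1 are all 1, so H_0 = Z.
  H_1: rank ker ∂_1 − rank ∂_2 = (14 − 6) − 7 = 1, and the invariant factors of ∂_2 are all 1, so H_1 = Z.
  H_2: rank ker ∂_2 − rank ∂_3 = (11 − 7) − 4 = 0, and the invariant factors of ∂_3 are all 1, so H_2 = 0.
  H_3: rank ker ∂_3 − rank ∂_4 = (5 − 4) − 0 = 1, and there is no ∂_4, so H_3 = Z.

Hence the Betti numbers are b_0 = 1, b_1 = 1, b_2 = 0, b_3 = 1.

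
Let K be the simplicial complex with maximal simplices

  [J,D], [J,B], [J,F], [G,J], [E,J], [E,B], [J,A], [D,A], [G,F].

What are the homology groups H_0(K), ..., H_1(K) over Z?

H_0 = Z,  H_1 = Z^3.

Take the total order A < B < D < E < F < G < J on the vertex set. Then K (dimension 1) consists of the simplices:

  0-simplices (7): A, B, D, E, F, G, J
  1-simplices (9): AD, AJ, BE, BJ, DJ, EJ, FG, FJ, GJ

so the chain groups are C_0 ≅ Z^7, C_1 ≅ Z^9.

∂_1: C_1 → C_0 maps an edge to its endpoints' difference, ∂[p,q] = q − p. For instance
  ∂BJ = J − B.
As a 7×9 matrix over Z this has rank 6, with invariant factors (1,1,1,1,1,1).

Computing H_k = (kernel of ∂_k) / (image of ∂_{k+1}):

  H_0: rank C_0 − rank ∂_1 = 7 − 6 = 1, and the invariant factors of ∂_1 are all 1, so H_0 ≅ Z.
  H_1: rank ker ∂_1 − rank ∂_2 = (9 − 6) − 0 = 3, and there is no ∂_2, so H_1 ≅ Z^3.

As a check, the Euler characteristic is 7 − 9 = -2, which agrees with 1 − 3 = -2.
(K is a triangulation of a wedge of 3 circles.)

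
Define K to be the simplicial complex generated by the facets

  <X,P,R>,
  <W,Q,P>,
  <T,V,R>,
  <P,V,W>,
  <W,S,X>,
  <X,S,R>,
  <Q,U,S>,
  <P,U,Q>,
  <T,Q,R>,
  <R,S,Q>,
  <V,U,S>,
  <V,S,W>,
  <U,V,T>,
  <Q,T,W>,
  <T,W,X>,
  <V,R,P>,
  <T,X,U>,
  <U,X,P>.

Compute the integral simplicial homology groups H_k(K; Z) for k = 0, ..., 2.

H_0 ≅ Z,  H_1 ≅ Z^2,  H_2 ≅ Z.

Order the vertices as P < Q < R < S < T < U < V < W < X. Listing each simplex with vertices in this order, K has dimension 2 with simplices:

  0-simplices (9): P, Q, R, S, T, U, V, W, X
  1-simplices (27): PQ, PR, PU, PV, PW, PX, QR, QS, QT, QU, QW, RS, RT, RV, RX, SU, SV, SW, SX, TU, TV, TW, TX, UV, UX, VW, WX
  2-simplices (18): PQU, PQW, PRV, PRX, PUX, PVW, QRS, QRT, QSU, QTW, RSX, RTV, SUV, SVW, SWX, TUV, TUX, TWX

giving chain groups C_0 ≅ Z^9, C_1 ≅ Z^27, C_2 ≅ Z^18.

The boundary map ∂_1: C_1 → C_0 is given by ∂[p,q] = [q] − [p]. For instance
  ∂WX = X − W.
The resulting 9×27 matrix has rank 8, and its Smith normal form has invariant factors (1,1,1,1,1,1,1,1).

Boundary ∂_2: C_2 → C_1 acts by ∂[p,q,r] = [q,r] − [p,r] + [p,q]. For instance
  ∂TUX = UX − TX + TU,
  ∂TWX = WX − TX + TW.
The resulting 27×18 matrix has rank 17, and its Smith normal form has invariant factors (1,1,1,1,1,1,1,1,1,1,1,1,1,1,1,1,1).

Reading off H_k = ker ∂_k / im ∂_{k+1}:

  H_0: rank C_0 − rank ∂_1 = 9 − 8 = 1, and the invariant factors of ∂_1 are all 1, so H_0 = Z.
  H_1: rank ker ∂_1 − rank ∂_2 = (27 − 8) − 17 = 2, and the invariant factors of ∂_2 are all 1, so H_1 = Z^2.
  H_2: rank ker ∂_2 − rank ∂_3 = (18 − 17) − 0 = 1, and there is no ∂_3, so H_2 = Z.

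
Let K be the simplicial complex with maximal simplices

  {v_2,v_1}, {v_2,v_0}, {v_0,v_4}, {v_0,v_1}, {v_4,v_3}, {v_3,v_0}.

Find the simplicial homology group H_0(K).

We work with the vertex ordering v_0 < v_1 < v_2 < v_3 < v_4. The simplices of K, each written with vertices in increasing order, are:

  0-simplices (5): [v_0], [v_1], [v_2], [v_3], [v_4]
  1-simplices (6): [v_0,v_1], [v_0,v_2], [v_0,v_3], [v_0,v_4], [v_1,v_2], [v_3,v_4]

giving chain groups C_0 ≅ Z^5, C_1 ≅ Z^6.

Boundary ∂_1: C_1 → C_0 is given by ∂[p,q] = [q] − [p]. For instance
  ∂[v_0,v_3] = [v_3] − [v_0].
The resulting 5×6 matrix has rank 4, and its Smith normal form has invariant factors (1,1,1,1).

Reading off H_k = ker ∂_k / im ∂_{k+1}:

  H_0: rank C_0 − rank ∂_1 = 5 − 4 = 1, and the invariant factors of ∂_1 are all 1, so H_0 ≅ Z.

(K is a triangulation of a wedge of 2 circles.)

H_0 = Z.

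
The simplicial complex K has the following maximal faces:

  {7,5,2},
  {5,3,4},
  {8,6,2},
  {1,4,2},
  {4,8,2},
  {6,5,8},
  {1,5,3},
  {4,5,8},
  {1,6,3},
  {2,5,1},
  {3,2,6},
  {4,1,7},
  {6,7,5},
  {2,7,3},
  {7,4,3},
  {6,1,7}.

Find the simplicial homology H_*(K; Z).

Fix the vertex order 1 < 2 < 3 < 4 < 5 < 6 < 7 < 8 and write every simplex with vertices in increasing order. Then dim K = 2 and the simplices of K are:

  0-simplices (8): [1], [2], [3], [4], [5], [6], [7], [8]
  1-simplices (24): (24 of them)
  2-simplices (16): [1,2,4], [1,2,5], [1,3,5], [1,3,6], [1,4,7], [1,6,7], [2,3,6], [2,3,7], [2,4,8], [2,5,7], [2,6,8], [3,4,5], [3,4,7], [4,5,8], [5,6,7], [5,6,8]

giving chain groups C_0 ≅ Z^8, C_1 ≅ Z^24, C_2 ≅ Z^16.

The boundary map ∂_1: C_1 → C_0 is given by ∂[p,q] = [q] − [p]. For instance
  ∂[2,3] = [3] − [2].
This gives a 8×24 integer matrix of rank 7; reducing to Smith normal form yields diagonal entries (1,1,1,1,1,1,1).

The boundary map ∂_2: C_2 → C_1 acts by ∂[p,q,r] = [q,r] − [p,r] + [p,q]. For instance
  ∂[2,5,7] = [5,7] − [2,7] + [2,5],
  ∂[1,3,6] = [3,6] − [1,6] + [1,3].
This gives a 24×16 integer matrix of rank 15; reducing to Smith normal form yields diagonal entries (1,1,1,1,1,1,1,1,1,1,1,1,1,1,1).

Computing H_k = (kernel of ∂_k) / (image of ∂_{k+1}):

  H_0: rank C_0 − rank ∂_1 = 8 − 7 = 1, and the invariant factors of ∂_1 are all 1, so H_0 = Z.
  H_1: rank ker ∂_1 − rank ∂_2 = (24 − 7) − 15 = 2, and the invariant factors of ∂_2 are all 1, so H_1 = Z^2.
  H_2: rank ker ∂_2 − rank ∂_3 = (16 − 15) − 0 = 1, and there is no ∂_3, so H_2 = Z.

As a check, the Euler characteristic is 8 − 24 + 16 = 0, which agrees with 1 − 2 + 1 = 0.

H_0 = Z,  H_1 = Z^2,  H_2 = Z.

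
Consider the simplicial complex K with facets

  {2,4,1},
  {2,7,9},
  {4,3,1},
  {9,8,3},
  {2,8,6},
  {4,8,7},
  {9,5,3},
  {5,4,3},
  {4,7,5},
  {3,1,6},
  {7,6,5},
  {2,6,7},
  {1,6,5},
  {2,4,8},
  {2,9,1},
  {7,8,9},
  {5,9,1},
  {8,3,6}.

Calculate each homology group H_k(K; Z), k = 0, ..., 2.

Order the vertices as 1 < 2 < 3 < 4 < 5 < 6 < 7 < 8 < 9. Listing each simplex with vertices in this order, K has dimension 2 with simplices:

  0-simplices (9): [1], [2], [3], [4], [5], [6], [7], [8], [9]
  1-simplices (27): (27 of them)
  2-simplices (18): [1,2,4], [1,2,9], [1,3,4], [1,3,6], [1,5,6], [1,5,9], [2,4,8], [2,6,7], [2,6,8], [2,7,9], [3,4,5], [3,5,9], [3,6,8], [3,8,9], [4,5,7], [4,7,8], [5,6,7], [7,8,9]

Hence C_0 ≅ Z^9, C_1 ≅ Z^27, C_2 ≅ Z^18.

∂_1: C_1 → C_0 maps an edge to its endpoints' difference, ∂[p,q] = q − p.
The 9×27 boundary matrix has rank 8 and Smith normal form diag(1,1,1,1,1,1,1,1).

Boundary ∂_2: C_2 → C_1 acts by ∂[p,q,r] = [q,r] − [p,r] + [p,q]. For instance
  ∂[1,2,4] = [2,4] − [1,4] + [1,2],
  ∂[1,2,9] = [2,9] − [1,9] + [1,2].
The 27×18 boundary matrix has rank 18 and Smith normal form diag(1,1,1,1,1,1,1,1,1,1,1,1,1,1,1,1,1,2).

From H_k ≅ ker(∂_k) / im(∂_{k+1}) we obtain:

  H_0: rank C_0 − rank ∂_1 = 9 − 8 = 1, and the invariant factors of ∂_1 are all 1, so H_0 = Z.
  H_1: rank ker ∂_1 − rank ∂_2 = (27 − 8) − 18 = 1, and ∂_2 has invariant factor 2 > 1, so H_1 = Z ⊕ Z/2.
  H_2: rank ker ∂_2 − rank ∂_3 = (18 − 18) − 0 = 0, and there is no ∂_3, so H_2 = 0.

(K is a triangulation of the Klein bottle.)

H_0 = Z,  H_1 = Z ⊕ Z/2,  H_2 = 0.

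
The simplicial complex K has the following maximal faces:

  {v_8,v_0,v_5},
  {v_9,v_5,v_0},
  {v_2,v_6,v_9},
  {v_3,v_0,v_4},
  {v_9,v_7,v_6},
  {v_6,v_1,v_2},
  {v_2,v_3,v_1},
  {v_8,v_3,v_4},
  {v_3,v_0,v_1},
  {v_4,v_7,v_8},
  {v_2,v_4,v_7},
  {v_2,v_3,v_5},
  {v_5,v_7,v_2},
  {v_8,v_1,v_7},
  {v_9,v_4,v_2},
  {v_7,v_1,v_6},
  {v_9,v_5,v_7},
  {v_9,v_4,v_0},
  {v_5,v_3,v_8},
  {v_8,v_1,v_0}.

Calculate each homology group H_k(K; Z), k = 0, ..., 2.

H_0 ≅ Z,  H_1 ≅ Z ⊕ Z_2,  H_2 = 0.

We work with the vertex ordering v_0 < v_1 < v_2 < v_3 < v_4 < v_5 < v_6 < v_7 < v_8 < v_9. The simplices of K, each written with vertices in increasing order, are:

  0-simplices (10): [v_0], [v_1], [v_2], [v_3], [v_4], [v_5], [v_6], [v_7], [v_8], [v_9]
  1-simplices (30): (30 of them)
  2-simplices (20): (20 of them)

so the chain groups are C_0 ≅ Z^10, C_1 ≅ Z^30, C_2 ≅ Z^20.

Boundary ∂_1: C_1 → C_0 maps an edge to its endpoints' difference, ∂[p,q] = q − p.
The 10×30 boundary matrix has rank 9 and Smith normal form diag(1,1,1,1,1,1,1,1,1).

∂_2: C_2 → C_1 maps a triangle to the signed sum of its edges. For instance
  ∂[v_0,v_1,v_3] = [v_1,v_3] − [v_0,v_3] + [v_0,v_1],
  ∂[v_1,v_2,v_6] = [v_2,v_6] − [v_1,v_6] + [v_1,v_2].
This gives a 30×20 integer matrix of rank 20; reducing to Smith normal form yields diagonal entries (1,1,1,1,1,1,1,1,1,1,1,1,1,1,1,1,1,1,1,2).

Now H_k = ker ∂_k / im ∂_{k+1}, so:

  H_0: rank C_0 − rank ∂_1 = 10 − 9 = 1, and the invariant factors of ∂_1 are all 1, so H_0 = Z.
  H_1: rank ker ∂_1 − rank ∂_2 = (30 − 9) − 20 = 1, and ∂_2 has invariant factor 2 > 1, so H_1 = Z ⊕ Z_2.
  H_2: rank ker ∂_2 − rank ∂_3 = (20 − 20) − 0 = 0, and there is no ∂_3, so H_2 = 0.

(K is a triangulation of the Klein bottle.)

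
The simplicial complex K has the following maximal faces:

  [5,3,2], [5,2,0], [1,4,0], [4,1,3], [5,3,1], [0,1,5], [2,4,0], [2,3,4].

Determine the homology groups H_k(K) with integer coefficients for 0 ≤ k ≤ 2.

Order the vertices as 0 < 1 < 2 < 3 < 4 < 5. Listing each simplex with vertices in this order, K has dimension 2 with simplices:

  0-simplices (6): [0], [1], [2], [3], [4], [5]
  1-simplices (12): [0,1], [0,2], [0,4], [0,5], [1,3], [1,4], [1,5], [2,3], [2,4], [2,5], [3,4], [3,5]
  2-simplices (8): [0,1,4], [0,1,5], [0,2,4], [0,2,5], [1,3,4], [1,3,5], [2,3,4], [2,3,5]

giving chain groups C_0 ≅ Z^6, C_1 ≅ Z^12, C_2 ≅ Z^8.

∂_1: C_1 → C_0 sends each edge [p,q] (with p < q) to q − p. For instance
  ∂[2,3] = [3] − [2].
As a 6×12 matrix over Z this has rank 5, with invariant factors (1,1,1,1,1).

∂_2: C_2 → C_1 sends each 2-simplex [p,q,r] to [q,r] − [p,r] + [p,q]. For instance
  ∂[0,1,4] = [1,4] − [0,4] + [0,1],
  ∂[1,3,4] = [3,4] − [1,4] + [1,3].
This gives a 12×8 integer matrix of rank 7; reducing to Smith normal form yields diagonal entries (1,1,1,1,1,1,1).

Computing H_k = (kernel of ∂_k) / (image of ∂_{k+1}):

  H_0: rank C_0 − rank ∂_1 = 6 − 5 = 1, and the invariant factors of ∂_1 are all 1, so H_0 = Z.
  H_1: rank ker ∂_1 − rank ∂_2 = (12 − 5) − 7 = 0, and the invariant factors of ∂_2 are all 1, so H_1 = 0.
  H_2: rank ker ∂_2 − rank ∂_3 = (8 − 7) − 0 = 1, and there is no ∂_3, so H_2 = Z.

As a check, the Euler characteristic is 6 − 12 + 8 = 2, which agrees with 1 − 0 + 1 = 2.
(K is a triangulation of the 2-sphere S^2.)

H_0 ≅ Z,  H_1 = 0,  H_2 ≅ Z.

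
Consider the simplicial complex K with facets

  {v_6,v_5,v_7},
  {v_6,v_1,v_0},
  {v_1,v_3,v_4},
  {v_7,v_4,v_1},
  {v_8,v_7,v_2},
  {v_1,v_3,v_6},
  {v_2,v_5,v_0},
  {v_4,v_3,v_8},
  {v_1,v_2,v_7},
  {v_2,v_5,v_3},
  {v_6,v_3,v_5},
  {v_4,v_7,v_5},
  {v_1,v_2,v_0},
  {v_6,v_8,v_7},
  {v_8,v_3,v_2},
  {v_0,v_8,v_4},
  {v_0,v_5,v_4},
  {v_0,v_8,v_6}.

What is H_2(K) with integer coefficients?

H_2 = Z.

Order the vertices as v_0 < v_1 < v_2 < v_3 < v_4 < v_5 < v_6 < v_7 < v_8. Listing each simplex with vertices in this order, K has dimension 2 with simplices:

  0-simplices (9): [v_0], [v_1], [v_2], [v_3], [v_4], [v_5], [v_6], [v_7], [v_8]
  1-simplices (27): (27 of them)
  2-simplices (18): (18 of them)

so the chain groups are C_0 ≅ Z^9, C_1 ≅ Z^27, C_2 ≅ Z^18.

Boundary ∂_1: C_1 → C_0 maps an edge to its endpoints' difference, ∂[p,q] = q − p. For instance
  ∂[v_0,v_2] = [v_2] − [v_0].
As a 9×27 matrix over Z this has rank 8, with invariant factors (1,1,1,1,1,1,1,1).

The boundary map ∂_2: C_2 → C_1 maps a triangle to the signed sum of its edges. For instance
  ∂[v_0,v_6,v_8] = [v_6,v_8] − [v_0,v_8] + [v_0,v_6],
  ∂[v_0,v_2,v_5] = [v_2,v_5] − [v_0,v_5] + [v_0,v_2].
The resulting 27×18 matrix has rank 17, and its Smith normal form has invariant factors (1,1,1,1,1,1,1,1,1,1,1,1,1,1,1,1,1).

Reading off H_k = ker ∂_k / im ∂_{k+1}:

  H_2: rank ker ∂_2 − rank ∂_3 = (18 − 17) − 0 = 1, and there is no ∂_3, so H_2 ≅ Z.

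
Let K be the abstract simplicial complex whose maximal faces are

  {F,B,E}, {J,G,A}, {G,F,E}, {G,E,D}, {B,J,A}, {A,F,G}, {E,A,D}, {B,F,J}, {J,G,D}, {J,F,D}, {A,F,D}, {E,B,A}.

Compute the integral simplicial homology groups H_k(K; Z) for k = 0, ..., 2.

Order the vertices as A < B < D < E < F < G < J. Listing each simplex with vertices in this order, K has dimension 2 with simplices:

  0-simplices (7): A, B, D, E, F, G, J
  1-simplices (18): AB, AD, AE, AF, AG, AJ, BE, BF, BJ, DE, DF, DG, DJ, EF, EG, FG, FJ, GJ
  2-simplices (12): ABE, ABJ, ADE, ADF, AFG, AGJ, BEF, BFJ, DEG, DFJ, DGJ, EFG

so the chain groups are C_0 ≅ Z^7, C_1 ≅ Z^18, C_2 ≅ Z^12.

∂_1: C_1 → C_0 sends each edge [p,q] (with p < q) to q − p. For instance
  ∂GJ = J − G.
The resulting 7×18 matrix has rank 6, and its Smith normal form has invariant factors (1,1,1,1,1,1).

The boundary map ∂_2: C_2 → C_1 acts by ∂[p,q,r] = [q,r] − [p,r] + [p,q]. For instance
  ∂DEG = EG − DG + DE,
  ∂ABJ = BJ − AJ + AB.
As a 18×12 matrix over Z this has rank 12, with invariant factors (1,1,1,1,1,1,1,1,1,1,1,2).

From H_k ≅ ker(∂_k) / im(∂_{k+1}) we obtain:

  H_0: rank C_0 − rank ∂_1 = 7 − 6 = 1, and the invariant factors of ∂_1 are all 1, so H_0 = Z.
  H_1: rank ker ∂_1 − rank ∂_2 = (18 − 6) − 12 = 0, and ∂_2 has invariant factor 2 > 1, so H_1 = Z/2.
  H_2: rank ker ∂_2 − rank ∂_3 = (12 − 12) − 0 = 0, and there is no ∂_3, so H_2 = 0.

H_0 ≅ Z,  H_1 ≅ Z/2,  H_2 = 0.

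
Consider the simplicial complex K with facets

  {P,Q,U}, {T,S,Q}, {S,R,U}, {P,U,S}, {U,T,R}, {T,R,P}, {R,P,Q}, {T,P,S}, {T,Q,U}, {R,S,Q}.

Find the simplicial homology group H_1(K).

H_1 = Z_2.

K has 6 vertices, 15 edges, 10 triangles.
rank ∂_1 = 5, rank ∂_2 = 10 ⇒ b_1 = 15 − 5 − 10 = 0; ∂_2 has invariant factor(s) [2] giving torsion. So H_1 ≅ Z_2.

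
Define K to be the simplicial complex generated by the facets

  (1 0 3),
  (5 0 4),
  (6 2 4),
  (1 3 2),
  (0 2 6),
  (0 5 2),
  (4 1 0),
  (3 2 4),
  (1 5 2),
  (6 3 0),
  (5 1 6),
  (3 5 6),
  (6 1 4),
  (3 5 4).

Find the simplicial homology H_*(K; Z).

Order the vertices as 0 < 1 < 2 < 3 < 4 < 5 < 6. Listing each simplex with vertices in this order, K has dimension 2 with simplices:

  0-simplices (7): [0], [1], [2], [3], [4], [5], [6]
  1-simplices (21): [0,1], [0,2], [0,3], [0,4], [0,5], [0,6], [1,2], [1,3], [1,4], [1,5], [1,6], [2,3], [2,4], [2,5], [2,6], [3,4], [3,5], [3,6], [4,5], [4,6], [5,6]
  2-simplices (14): [0,1,3], [0,1,4], [0,2,5], [0,2,6], [0,3,6], [0,4,5], [1,2,3], [1,2,5], [1,4,6], [1,5,6], [2,3,4], [2,4,6], [3,4,5], [3,5,6]

Hence C_0 ≅ Z^7, C_1 ≅ Z^21, C_2 ≅ Z^14.

Boundary ∂_1: C_1 → C_0 maps an edge to its endpoints' difference, ∂[p,q] = q − p. For instance
  ∂[2,6] = [6] − [2].
This gives a 7×21 integer matrix of rank 6; reducing to Smith normal form yields diagonal entries (1,1,1,1,1,1).

∂_2: C_2 → C_1 maps a triangle to the signed sum of its edges. For instance
  ∂[0,4,5] = [4,5] − [0,5] + [0,4],
  ∂[3,5,6] = [5,6] − [3,6] + [3,5].
As a 21×14 matrix over Z this has rank 13, with invariant factors (1,1,1,1,1,1,1,1,1,1,1,1,1).

Reading off H_k = ker ∂_k / im ∂_{k+1}:

  H_0: rank C_0 − rank ∂_1 = 7 − 6 = 1, and the invariant factors of ∂_1 are all 1, so H_0 ≅ Z.
  H_1: rank ker ∂_1 − rank ∂_2 = (21 − 6) − 13 = 2, and the invariant factors of ∂_2 are all 1, so H_1 ≅ Z^2.
  H_2: rank ker ∂_2 − rank ∂_3 = (14 − 13) − 0 = 1, and there is no ∂_3, so H_2 ≅ Z.

H_0 = Z,  H_1 = Z^2,  H_2 = Z.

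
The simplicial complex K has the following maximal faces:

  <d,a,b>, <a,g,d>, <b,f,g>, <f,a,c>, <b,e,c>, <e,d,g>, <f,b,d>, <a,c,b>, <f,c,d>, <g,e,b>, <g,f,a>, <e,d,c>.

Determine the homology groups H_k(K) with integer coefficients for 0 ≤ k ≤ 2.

We work with the vertex ordering a < b < c < d < e < f < g. The simplices of K, each written with vertices in increasing order, are:

  0-simplices (7): a, b, c, d, e, f, g
  1-simplices (18): ab, ac, ad, af, ag, bc, bd, be, bf, bg, cd, ce, cf, de, df, dg, eg, fg
  2-simplices (12): abc, abd, acf, adg, afg, bce, bdf, beg, bfg, cde, cdf, deg

giving chain groups C_0 ≅ Z^7, C_1 ≅ Z^18, C_2 ≅ Z^12.

Boundary ∂_1: C_1 → C_0 maps an edge to its endpoints' difference, ∂[p,q] = q − p.
This gives a 7×18 integer matrix of rank 6; reducing to Smith normal form yields diagonal entries (1,1,1,1,1,1).

The boundary map ∂_2: C_2 → C_1 acts by ∂[p,q,r] = [q,r] − [p,r] + [p,q]. For instance
  ∂abc = bc − ac + ab,
  ∂cde = de − ce + cd.
The 18×12 boundary matrix has rank 12 and Smith normal form diag(1,1,1,1,1,1,1,1,1,1,1,2).

From H_k ≅ ker(∂_k) / im(∂_{k+1}) we obtain:

  H_0: rank C_0 − rank ∂_1 = 7 − 6 = 1, and the invariant factors of ∂_1 are all 1, so H_0 = Z.
  H_1: rank ker ∂_1 − rank ∂_2 = (18 − 6) − 12 = 0, and ∂_2 has invariant factor 2 > 1, so H_1 = Z/2.
  H_2: rank ker ∂_2 − rank ∂_3 = (12 − 12) − 0 = 0, and there is no ∂_3, so H_2 = 0.

H_0 = Z,  H_1 = Z/2,  H_2 = 0.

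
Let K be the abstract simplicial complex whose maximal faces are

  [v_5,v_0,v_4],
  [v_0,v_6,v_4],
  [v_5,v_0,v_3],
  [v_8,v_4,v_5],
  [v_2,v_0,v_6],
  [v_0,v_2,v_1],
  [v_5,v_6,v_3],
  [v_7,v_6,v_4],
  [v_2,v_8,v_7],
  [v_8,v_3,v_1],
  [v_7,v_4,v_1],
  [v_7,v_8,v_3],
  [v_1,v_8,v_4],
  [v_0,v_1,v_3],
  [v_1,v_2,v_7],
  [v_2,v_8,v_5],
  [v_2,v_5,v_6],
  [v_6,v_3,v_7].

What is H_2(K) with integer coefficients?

H_2 ≅ 0.

Take the total order v_0 < v_1 < v_2 < v_3 < v_4 < v_5 < v_6 < v_7 < v_8 on the vertex set. Then K (dimension 2) consists of the simplices:

  0-simplices (9): [v_0], [v_1], [v_2], [v_3], [v_4], [v_5], [v_6], [v_7], [v_8]
  1-simplices (27): (27 of them)
  2-simplices (18): (18 of them)

giving chain groups C_0 ≅ Z^9, C_1 ≅ Z^27, C_2 ≅ Z^18.

The boundary map ∂_1: C_1 → C_0 sends each edge [p,q] (with p < q) to q − p.
The 9×27 boundary matrix has rank 8 and Smith normal form diag(1,1,1,1,1,1,1,1).

Boundary ∂_2: C_2 → C_1 acts by ∂[p,q,r] = [q,r] − [p,r] + [p,q]. For instance
  ∂[v_1,v_2,v_7] = [v_2,v_7] − [v_1,v_7] + [v_1,v_2],
  ∂[v_1,v_4,v_7] = [v_4,v_7] − [v_1,v_7] + [v_1,v_4].
The 27×18 boundary matrix has rank 18 and Smith normal form diag(1,1,1,1,1,1,1,1,1,1,1,1,1,1,1,1,1,2).

Reading off H_k = ker ∂_k / im ∂_{k+1}:

  H_2: rank ker ∂_2 − rank ∂_3 = (18 − 18) − 0 = 0, and there is no ∂_3, so H_2 = 0.

(K is a triangulation of the Klein bottle.)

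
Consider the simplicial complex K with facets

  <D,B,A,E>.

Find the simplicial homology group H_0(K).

We work with the vertex ordering A < B < D < E. The simplices of K, each written with vertices in increasing order, are:

  0-simplices (4): A, B, D, E
  1-simplices (6): AB, AD, AE, BD, BE, DE
  2-simplices (4): ABD, ABE, ADE, BDE
  3-simplices (1): ABDE

Hence C_0 ≅ Z^4, C_1 ≅ Z^6, C_2 ≅ Z^4, C_3 ≅ Z^1.

∂_1: C_1 → C_0 is given by ∂[p,q] = [q] − [p]. For instance
  ∂BD = D − B.
This gives a 4×6 integer matrix of rank 3; reducing to Smith normal form yields diagonal entries (1,1,1).

Boundary ∂_2: C_2 → C_1 acts by ∂[p,q,r] = [q,r] − [p,r] + [p,q]. For instance
  ∂ABE = BE − AE + AB,
  ∂ADE = DE − AE + AD.
This gives a 6×4 integer matrix of rank 3; reducing to Smith normal form yields diagonal entries (1,1,1).

The boundary map ∂_3: C_3 → C_2 sends each 3-simplex σ to the alternating sum Σ_i (−1)^i (σ with its i-th vertex removed). For instance
  ∂ABDE = BDE − ADE + ABE − ABD.
As a 4×1 matrix over Z this has rank 1, with invariant factors (1).

Reading off H_k = ker ∂_k / im ∂_{k+1}:

  H_0: rank C_0 − rank ∂_1 = 4 − 3 = 1, and the invariant factors of ∂_1 are all 1, so H_0 ≅ Z.

H_0 ≅ Z.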